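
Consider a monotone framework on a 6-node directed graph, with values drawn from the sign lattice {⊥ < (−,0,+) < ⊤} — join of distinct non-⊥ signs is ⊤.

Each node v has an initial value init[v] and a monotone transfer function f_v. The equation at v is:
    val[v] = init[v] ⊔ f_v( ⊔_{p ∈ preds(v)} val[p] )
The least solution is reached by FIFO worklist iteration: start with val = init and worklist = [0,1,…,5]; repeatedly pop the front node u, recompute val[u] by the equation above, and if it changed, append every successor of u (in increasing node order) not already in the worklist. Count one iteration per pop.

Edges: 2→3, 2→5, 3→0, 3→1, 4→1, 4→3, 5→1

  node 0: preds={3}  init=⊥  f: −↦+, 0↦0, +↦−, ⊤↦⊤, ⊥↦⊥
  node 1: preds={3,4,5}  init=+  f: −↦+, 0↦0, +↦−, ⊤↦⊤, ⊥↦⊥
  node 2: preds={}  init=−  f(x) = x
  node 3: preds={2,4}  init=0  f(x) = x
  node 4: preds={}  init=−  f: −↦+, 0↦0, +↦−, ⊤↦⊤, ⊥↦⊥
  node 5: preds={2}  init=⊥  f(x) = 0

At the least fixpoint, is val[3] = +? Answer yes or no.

no

Worklist (8 pops):
  #1 pop 0: in=0 → 0 (was ⊥); enqueue []
  #2 pop 1: in=⊤ → ⊤ (was +); enqueue []
  #3 pop 2: in=⊥ → − (no change)
  #4 pop 3: in=− → ⊤ (was 0); enqueue [0,1]
  #5 pop 4: in=⊥ → − (no change)
  #6 pop 5: in=− → 0 (was ⊥); enqueue []
  #7 pop 0: in=⊤ → ⊤ (was 0); enqueue []
  #8 pop 1: in=⊤ → ⊤ (no change)

Fixpoint:
  val[0] = ⊤
  val[1] = ⊤
  val[2] = −
  val[3] = ⊤
  val[4] = −
  val[5] = 0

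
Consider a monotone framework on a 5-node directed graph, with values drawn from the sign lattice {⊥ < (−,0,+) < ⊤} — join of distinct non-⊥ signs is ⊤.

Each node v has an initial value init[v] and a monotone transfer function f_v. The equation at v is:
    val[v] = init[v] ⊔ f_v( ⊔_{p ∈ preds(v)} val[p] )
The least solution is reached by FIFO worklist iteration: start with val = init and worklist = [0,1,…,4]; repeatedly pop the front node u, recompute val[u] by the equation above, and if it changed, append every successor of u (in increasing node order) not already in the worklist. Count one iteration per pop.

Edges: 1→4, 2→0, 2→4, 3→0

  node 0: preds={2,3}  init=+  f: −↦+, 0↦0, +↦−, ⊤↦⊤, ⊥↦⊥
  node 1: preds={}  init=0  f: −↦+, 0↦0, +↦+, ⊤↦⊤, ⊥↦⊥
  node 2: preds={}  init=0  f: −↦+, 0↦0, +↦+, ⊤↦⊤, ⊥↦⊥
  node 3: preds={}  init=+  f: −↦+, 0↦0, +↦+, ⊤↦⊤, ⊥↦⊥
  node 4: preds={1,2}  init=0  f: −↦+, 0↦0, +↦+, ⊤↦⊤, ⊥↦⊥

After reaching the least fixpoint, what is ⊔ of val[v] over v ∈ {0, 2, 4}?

⊤

Iteration log — 5 steps:
  step 1. node 0  ⊔preds=⊤  new=⊤  old=+  +wl: 
  step 2. node 1  ⊔preds=⊥  new=0  stable
  step 3. node 2  ⊔preds=⊥  new=0  stable
  step 4. node 3  ⊔preds=⊥  new=+  stable
  step 5. node 4  ⊔preds=0  new=0  stable

Least fixpoint reached:
  node 0: ⊤
  node 1: 0
  node 2: 0
  node 3: +
  node 4: 0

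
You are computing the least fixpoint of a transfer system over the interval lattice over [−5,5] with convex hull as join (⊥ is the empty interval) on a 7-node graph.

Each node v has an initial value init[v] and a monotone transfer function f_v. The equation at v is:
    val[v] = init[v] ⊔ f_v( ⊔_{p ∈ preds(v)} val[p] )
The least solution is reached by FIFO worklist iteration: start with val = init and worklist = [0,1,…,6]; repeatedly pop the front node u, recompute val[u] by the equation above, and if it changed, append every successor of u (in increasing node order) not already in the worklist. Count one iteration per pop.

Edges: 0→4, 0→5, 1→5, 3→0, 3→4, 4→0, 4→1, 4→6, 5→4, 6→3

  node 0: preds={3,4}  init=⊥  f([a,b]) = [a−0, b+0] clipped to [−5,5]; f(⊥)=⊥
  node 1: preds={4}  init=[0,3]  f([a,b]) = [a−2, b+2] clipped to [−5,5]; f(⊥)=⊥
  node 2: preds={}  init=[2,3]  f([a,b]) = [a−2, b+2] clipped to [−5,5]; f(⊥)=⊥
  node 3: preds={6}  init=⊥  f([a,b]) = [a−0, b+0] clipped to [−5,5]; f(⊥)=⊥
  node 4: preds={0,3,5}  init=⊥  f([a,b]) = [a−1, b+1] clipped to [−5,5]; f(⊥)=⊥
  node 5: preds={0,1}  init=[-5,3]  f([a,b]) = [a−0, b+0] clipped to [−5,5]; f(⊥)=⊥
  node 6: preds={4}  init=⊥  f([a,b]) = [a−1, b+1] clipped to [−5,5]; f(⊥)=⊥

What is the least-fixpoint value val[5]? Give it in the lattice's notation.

Iteration log — 17 steps:
  step 1. node 0  ⊔preds=⊥  new=⊥  stable
  step 2. node 1  ⊔preds=⊥  new=[0,3]  stable
  step 3. node 2  ⊔preds=⊥  new=[2,3]  stable
  step 4. node 3  ⊔preds=⊥  new=⊥  stable
  step 5. node 4  ⊔preds=[-5,3]  new=[-5,4]  old=⊥  +wl: 0,1
  step 6. node 5  ⊔preds=[0,3]  new=[-5,3]  stable
  step 7. node 6  ⊔preds=[-5,4]  new=[-5,5]  old=⊥  +wl: 3
  step 8. node 0  ⊔preds=[-5,4]  new=[-5,4]  old=⊥  +wl: 4,5
  step 9. node 1  ⊔preds=[-5,4]  new=[-5,5]  old=[0,3]  +wl: 
  step 10. node 3  ⊔preds=[-5,5]  new=[-5,5]  old=⊥  +wl: 0
  step 11. node 4  ⊔preds=[-5,5]  new=[-5,5]  old=[-5,4]  +wl: 1,6
  step 12. node 5  ⊔preds=[-5,5]  new=[-5,5]  old=[-5,3]  +wl: 4
  step 13. node 0  ⊔preds=[-5,5]  new=[-5,5]  old=[-5,4]  +wl: 5
  step 14. node 1  ⊔preds=[-5,5]  new=[-5,5]  stable
  step 15. node 6  ⊔preds=[-5,5]  new=[-5,5]  stable
  step 16. node 4  ⊔preds=[-5,5]  new=[-5,5]  stable
  step 17. node 5  ⊔preds=[-5,5]  new=[-5,5]  stable

Least fixpoint reached:
  node 0: [-5,5]
  node 1: [-5,5]
  node 2: [2,3]
  node 3: [-5,5]
  node 4: [-5,5]
  node 5: [-5,5]
  node 6: [-5,5]

[-5,5]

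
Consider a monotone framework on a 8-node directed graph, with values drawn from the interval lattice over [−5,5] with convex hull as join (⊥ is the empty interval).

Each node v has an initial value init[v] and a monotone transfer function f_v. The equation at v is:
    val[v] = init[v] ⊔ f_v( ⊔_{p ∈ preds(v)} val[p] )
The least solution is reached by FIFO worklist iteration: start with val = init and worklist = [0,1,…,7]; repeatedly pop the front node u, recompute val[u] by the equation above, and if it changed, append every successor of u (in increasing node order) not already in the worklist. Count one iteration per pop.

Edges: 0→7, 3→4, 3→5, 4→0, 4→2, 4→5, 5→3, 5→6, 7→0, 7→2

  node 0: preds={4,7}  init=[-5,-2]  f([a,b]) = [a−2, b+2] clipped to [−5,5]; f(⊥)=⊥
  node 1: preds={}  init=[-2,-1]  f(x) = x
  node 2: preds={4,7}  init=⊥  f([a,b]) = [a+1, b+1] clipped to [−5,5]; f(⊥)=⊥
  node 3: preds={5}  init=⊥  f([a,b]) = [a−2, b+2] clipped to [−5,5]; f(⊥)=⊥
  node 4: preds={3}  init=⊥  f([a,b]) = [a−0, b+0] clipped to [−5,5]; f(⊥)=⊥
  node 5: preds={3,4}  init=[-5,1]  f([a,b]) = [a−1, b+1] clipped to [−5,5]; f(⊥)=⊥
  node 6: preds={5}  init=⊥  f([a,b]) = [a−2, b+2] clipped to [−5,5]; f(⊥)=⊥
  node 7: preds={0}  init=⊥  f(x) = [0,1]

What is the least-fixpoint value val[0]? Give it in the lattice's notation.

Trace (18 dequeues):
  [1] u=0 | in ⊥ | out [-5,-2] | ==
  [2] u=1 | in ⊥ | out [-2,-1] | ==
  [3] u=2 | in ⊥ | out ⊥ | ==
  [4] u=3 | in [-5,1] | out [-5,3] | prev ⊥ | push {}
  [5] u=4 | in [-5,3] | out [-5,3] | prev ⊥ | push {0,2}
  [6] u=5 | in [-5,3] | out [-5,4] | prev [-5,1] | push {3}
  [7] u=6 | in [-5,4] | out [-5,5] | prev ⊥ | push {}
  [8] u=7 | in [-5,-2] | out [0,1] | prev ⊥ | push {}
  [9] u=0 | in [-5,3] | out [-5,5] | prev [-5,-2] | push {7}
  [10] u=2 | in [-5,3] | out [-4,4] | prev ⊥ | push {}
  [11] u=3 | in [-5,4] | out [-5,5] | prev [-5,3] | push {4,5}
  [12] u=7 | in [-5,5] | out [0,1] | ==
  [13] u=4 | in [-5,5] | out [-5,5] | prev [-5,3] | push {0,2}
  [14] u=5 | in [-5,5] | out [-5,5] | prev [-5,4] | push {3,6}
  [15] u=0 | in [-5,5] | out [-5,5] | ==
  [16] u=2 | in [-5,5] | out [-4,5] | prev [-4,4] | push {}
  [17] u=3 | in [-5,5] | out [-5,5] | ==
  [18] u=6 | in [-5,5] | out [-5,5] | ==

Converged values:
  [0] [-5,5]
  [1] [-2,-1]
  [2] [-4,5]
  [3] [-5,5]
  [4] [-5,5]
  [5] [-5,5]
  [6] [-5,5]
  [7] [0,1]

[-5,5]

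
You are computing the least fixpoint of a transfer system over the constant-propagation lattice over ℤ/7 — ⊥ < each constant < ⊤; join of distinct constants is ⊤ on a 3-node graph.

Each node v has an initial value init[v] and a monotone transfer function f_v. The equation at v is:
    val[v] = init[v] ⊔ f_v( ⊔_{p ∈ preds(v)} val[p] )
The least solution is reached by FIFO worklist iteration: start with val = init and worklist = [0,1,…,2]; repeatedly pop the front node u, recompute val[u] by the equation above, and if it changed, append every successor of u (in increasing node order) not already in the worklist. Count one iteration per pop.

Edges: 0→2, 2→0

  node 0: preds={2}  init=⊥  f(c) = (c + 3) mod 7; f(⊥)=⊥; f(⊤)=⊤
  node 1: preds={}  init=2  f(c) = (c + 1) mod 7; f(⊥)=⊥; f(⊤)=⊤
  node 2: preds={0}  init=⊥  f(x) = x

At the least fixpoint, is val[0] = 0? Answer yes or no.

no

Trace (3 dequeues):
  [1] u=0 | in ⊥ | out ⊥ | ==
  [2] u=1 | in ⊥ | out 2 | ==
  [3] u=2 | in ⊥ | out ⊥ | ==

Converged values:
  [0] ⊥
  [1] 2
  [2] ⊥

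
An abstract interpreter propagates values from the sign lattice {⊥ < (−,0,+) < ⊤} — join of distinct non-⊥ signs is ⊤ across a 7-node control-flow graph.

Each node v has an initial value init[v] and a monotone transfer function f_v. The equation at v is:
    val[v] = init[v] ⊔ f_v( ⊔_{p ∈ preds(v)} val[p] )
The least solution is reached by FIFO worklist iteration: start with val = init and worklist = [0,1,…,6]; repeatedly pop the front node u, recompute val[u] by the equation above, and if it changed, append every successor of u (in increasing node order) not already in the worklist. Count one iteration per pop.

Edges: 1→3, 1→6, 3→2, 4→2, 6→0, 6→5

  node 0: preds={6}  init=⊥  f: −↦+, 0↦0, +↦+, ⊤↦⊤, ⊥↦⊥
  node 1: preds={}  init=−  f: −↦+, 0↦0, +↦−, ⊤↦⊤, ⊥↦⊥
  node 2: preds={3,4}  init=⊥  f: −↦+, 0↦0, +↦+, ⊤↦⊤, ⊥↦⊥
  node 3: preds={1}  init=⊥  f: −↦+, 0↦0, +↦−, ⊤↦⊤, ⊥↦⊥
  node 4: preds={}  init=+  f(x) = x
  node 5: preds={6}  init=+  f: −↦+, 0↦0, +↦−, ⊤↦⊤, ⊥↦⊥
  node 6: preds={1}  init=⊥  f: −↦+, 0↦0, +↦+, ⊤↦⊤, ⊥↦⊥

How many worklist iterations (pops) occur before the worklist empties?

10

Worklist (10 pops):
  #1 pop 0: in=⊥ → ⊥ (no change)
  #2 pop 1: in=⊥ → − (no change)
  #3 pop 2: in=+ → + (was ⊥); enqueue []
  #4 pop 3: in=− → + (was ⊥); enqueue [2]
  #5 pop 4: in=⊥ → + (no change)
  #6 pop 5: in=⊥ → + (no change)
  #7 pop 6: in=− → + (was ⊥); enqueue [0,5]
  #8 pop 2: in=+ → + (no change)
  #9 pop 0: in=+ → + (was ⊥); enqueue []
  #10 pop 5: in=+ → ⊤ (was +); enqueue []

Fixpoint:
  val[0] = +
  val[1] = −
  val[2] = +
  val[3] = +
  val[4] = +
  val[5] = ⊤
  val[6] = +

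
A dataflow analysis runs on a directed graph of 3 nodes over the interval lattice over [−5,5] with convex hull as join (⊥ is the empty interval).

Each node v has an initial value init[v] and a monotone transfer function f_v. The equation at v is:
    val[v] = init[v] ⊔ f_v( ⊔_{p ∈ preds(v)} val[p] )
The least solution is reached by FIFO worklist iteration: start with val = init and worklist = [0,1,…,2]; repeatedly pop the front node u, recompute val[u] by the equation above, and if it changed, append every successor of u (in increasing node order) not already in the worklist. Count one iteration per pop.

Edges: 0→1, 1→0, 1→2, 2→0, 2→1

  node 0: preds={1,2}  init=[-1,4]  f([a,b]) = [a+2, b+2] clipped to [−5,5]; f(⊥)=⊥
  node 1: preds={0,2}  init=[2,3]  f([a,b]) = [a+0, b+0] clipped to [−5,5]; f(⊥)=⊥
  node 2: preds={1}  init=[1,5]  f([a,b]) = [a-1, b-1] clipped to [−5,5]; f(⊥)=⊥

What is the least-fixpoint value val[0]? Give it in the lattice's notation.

Worklist (19 pops):
  #1 pop 0: in=[1,5] → [-1,5] (was [-1,4]); enqueue []
  #2 pop 1: in=[-1,5] → [-1,5] (was [2,3]); enqueue [0]
  #3 pop 2: in=[-1,5] → [-2,5] (was [1,5]); enqueue [1]
  #4 pop 0: in=[-2,5] → [-1,5] (no change)
  #5 pop 1: in=[-2,5] → [-2,5] (was [-1,5]); enqueue [0,2]
  #6 pop 0: in=[-2,5] → [-1,5] (no change)
  #7 pop 2: in=[-2,5] → [-3,5] (was [-2,5]); enqueue [0,1]
  #8 pop 0: in=[-3,5] → [-1,5] (no change)
  #9 pop 1: in=[-3,5] → [-3,5] (was [-2,5]); enqueue [0,2]
  #10 pop 0: in=[-3,5] → [-1,5] (no change)
  #11 pop 2: in=[-3,5] → [-4,5] (was [-3,5]); enqueue [0,1]
  #12 pop 0: in=[-4,5] → [-2,5] (was [-1,5]); enqueue []
  #13 pop 1: in=[-4,5] → [-4,5] (was [-3,5]); enqueue [0,2]
  #14 pop 0: in=[-4,5] → [-2,5] (no change)
  #15 pop 2: in=[-4,5] → [-5,5] (was [-4,5]); enqueue [0,1]
  #16 pop 0: in=[-5,5] → [-3,5] (was [-2,5]); enqueue []
  #17 pop 1: in=[-5,5] → [-5,5] (was [-4,5]); enqueue [0,2]
  #18 pop 0: in=[-5,5] → [-3,5] (no change)
  #19 pop 2: in=[-5,5] → [-5,5] (no change)

Fixpoint:
  val[0] = [-3,5]
  val[1] = [-5,5]
  val[2] = [-5,5]

[-3,5]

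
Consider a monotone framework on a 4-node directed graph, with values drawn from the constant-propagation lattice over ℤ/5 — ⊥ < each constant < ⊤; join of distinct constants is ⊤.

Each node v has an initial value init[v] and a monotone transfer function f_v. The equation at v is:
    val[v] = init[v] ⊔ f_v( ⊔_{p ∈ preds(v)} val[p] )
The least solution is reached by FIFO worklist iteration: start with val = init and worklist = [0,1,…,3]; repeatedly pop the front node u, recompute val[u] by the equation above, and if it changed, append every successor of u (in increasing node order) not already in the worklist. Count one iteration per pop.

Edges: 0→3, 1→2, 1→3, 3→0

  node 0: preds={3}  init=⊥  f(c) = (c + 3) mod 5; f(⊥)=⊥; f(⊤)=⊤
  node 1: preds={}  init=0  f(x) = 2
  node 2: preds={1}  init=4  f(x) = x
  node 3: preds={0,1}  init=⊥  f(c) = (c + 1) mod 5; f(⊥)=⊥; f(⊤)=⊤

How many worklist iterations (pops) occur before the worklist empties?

6

Trace (6 dequeues):
  [1] u=0 | in ⊥ | out ⊥ | ==
  [2] u=1 | in ⊥ | out ⊤ | prev 0 | push {}
  [3] u=2 | in ⊤ | out ⊤ | prev 4 | push {}
  [4] u=3 | in ⊤ | out ⊤ | prev ⊥ | push {0}
  [5] u=0 | in ⊤ | out ⊤ | prev ⊥ | push {3}
  [6] u=3 | in ⊤ | out ⊤ | ==

Converged values:
  [0] ⊤
  [1] ⊤
  [2] ⊤
  [3] ⊤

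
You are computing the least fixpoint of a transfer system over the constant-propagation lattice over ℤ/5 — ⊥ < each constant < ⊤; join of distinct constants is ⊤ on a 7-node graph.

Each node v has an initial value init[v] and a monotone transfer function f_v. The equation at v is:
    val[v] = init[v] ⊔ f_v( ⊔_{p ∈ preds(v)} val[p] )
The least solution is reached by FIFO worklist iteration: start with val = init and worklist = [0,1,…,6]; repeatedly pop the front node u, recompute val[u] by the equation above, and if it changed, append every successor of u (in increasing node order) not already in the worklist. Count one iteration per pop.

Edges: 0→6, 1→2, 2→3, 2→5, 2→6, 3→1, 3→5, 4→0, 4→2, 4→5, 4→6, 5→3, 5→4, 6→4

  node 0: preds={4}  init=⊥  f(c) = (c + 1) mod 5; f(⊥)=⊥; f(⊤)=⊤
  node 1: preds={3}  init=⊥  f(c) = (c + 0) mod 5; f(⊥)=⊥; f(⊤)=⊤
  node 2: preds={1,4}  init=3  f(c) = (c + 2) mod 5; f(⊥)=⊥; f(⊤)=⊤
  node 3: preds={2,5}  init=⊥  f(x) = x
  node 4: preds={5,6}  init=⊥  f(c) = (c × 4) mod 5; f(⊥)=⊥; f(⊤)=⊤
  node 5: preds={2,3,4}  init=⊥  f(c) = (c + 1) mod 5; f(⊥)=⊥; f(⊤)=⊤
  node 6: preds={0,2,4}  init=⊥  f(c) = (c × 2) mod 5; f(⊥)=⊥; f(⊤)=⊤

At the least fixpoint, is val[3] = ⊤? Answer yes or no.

Trace (18 dequeues):
  [1] u=0 | in ⊥ | out ⊥ | ==
  [2] u=1 | in ⊥ | out ⊥ | ==
  [3] u=2 | in ⊥ | out 3 | ==
  [4] u=3 | in 3 | out 3 | prev ⊥ | push {1}
  [5] u=4 | in ⊥ | out ⊥ | ==
  [6] u=5 | in 3 | out 4 | prev ⊥ | push {3,4}
  [7] u=6 | in 3 | out 1 | prev ⊥ | push {}
  [8] u=1 | in 3 | out 3 | prev ⊥ | push {2}
  [9] u=3 | in ⊤ | out ⊤ | prev 3 | push {1,5}
  [10] u=4 | in ⊤ | out ⊤ | prev ⊥ | push {0,6}
  [11] u=2 | in ⊤ | out ⊤ | prev 3 | push {3}
  [12] u=1 | in ⊤ | out ⊤ | prev 3 | push {2}
  [13] u=5 | in ⊤ | out ⊤ | prev 4 | push {4}
  [14] u=0 | in ⊤ | out ⊤ | prev ⊥ | push {}
  [15] u=6 | in ⊤ | out ⊤ | prev 1 | push {}
  [16] u=3 | in ⊤ | out ⊤ | ==
  [17] u=2 | in ⊤ | out ⊤ | ==
  [18] u=4 | in ⊤ | out ⊤ | ==

Converged values:
  [0] ⊤
  [1] ⊤
  [2] ⊤
  [3] ⊤
  [4] ⊤
  [5] ⊤
  [6] ⊤

yes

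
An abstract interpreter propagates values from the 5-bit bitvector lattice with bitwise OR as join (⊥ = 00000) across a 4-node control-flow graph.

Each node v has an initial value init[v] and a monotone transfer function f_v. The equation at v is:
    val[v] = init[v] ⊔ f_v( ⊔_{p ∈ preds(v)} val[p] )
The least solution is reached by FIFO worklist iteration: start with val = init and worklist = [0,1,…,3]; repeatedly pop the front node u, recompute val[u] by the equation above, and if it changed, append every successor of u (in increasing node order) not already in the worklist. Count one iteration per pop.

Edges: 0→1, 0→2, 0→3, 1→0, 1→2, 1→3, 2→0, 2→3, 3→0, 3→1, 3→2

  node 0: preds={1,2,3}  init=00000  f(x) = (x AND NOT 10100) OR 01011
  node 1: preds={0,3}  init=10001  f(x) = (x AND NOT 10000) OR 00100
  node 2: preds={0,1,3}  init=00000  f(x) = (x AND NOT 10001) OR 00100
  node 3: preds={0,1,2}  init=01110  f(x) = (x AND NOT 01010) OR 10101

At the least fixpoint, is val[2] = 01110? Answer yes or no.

Trace (7 dequeues):
  [1] u=0 | in 11111 | out 01011 | prev 00000 | push {}
  [2] u=1 | in 01111 | out 11111 | prev 10001 | push {0}
  [3] u=2 | in 11111 | out 01110 | prev 00000 | push {}
  [4] u=3 | in 11111 | out 11111 | prev 01110 | push {1,2}
  [5] u=0 | in 11111 | out 01011 | ==
  [6] u=1 | in 11111 | out 11111 | ==
  [7] u=2 | in 11111 | out 01110 | ==

Converged values:
  [0] 01011
  [1] 11111
  [2] 01110
  [3] 11111

yes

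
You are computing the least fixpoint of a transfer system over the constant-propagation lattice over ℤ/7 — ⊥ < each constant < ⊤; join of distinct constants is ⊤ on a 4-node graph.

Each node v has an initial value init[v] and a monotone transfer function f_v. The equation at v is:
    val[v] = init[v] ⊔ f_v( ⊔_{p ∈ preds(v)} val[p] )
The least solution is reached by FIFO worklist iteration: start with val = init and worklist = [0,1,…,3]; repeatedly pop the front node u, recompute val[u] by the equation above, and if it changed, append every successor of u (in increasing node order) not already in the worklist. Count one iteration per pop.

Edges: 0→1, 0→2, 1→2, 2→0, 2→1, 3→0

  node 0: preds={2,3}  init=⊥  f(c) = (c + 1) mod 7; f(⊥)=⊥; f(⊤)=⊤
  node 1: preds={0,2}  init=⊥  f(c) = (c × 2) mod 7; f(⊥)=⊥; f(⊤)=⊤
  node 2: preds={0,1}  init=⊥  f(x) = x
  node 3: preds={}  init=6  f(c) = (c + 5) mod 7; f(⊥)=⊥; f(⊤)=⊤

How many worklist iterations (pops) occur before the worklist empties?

9

Iteration log — 9 steps:
  step 1. node 0  ⊔preds=6  new=0  old=⊥  +wl: 
  step 2. node 1  ⊔preds=0  new=0  old=⊥  +wl: 
  step 3. node 2  ⊔preds=0  new=0  old=⊥  +wl: 0,1
  step 4. node 3  ⊔preds=⊥  new=6  stable
  step 5. node 0  ⊔preds=⊤  new=⊤  old=0  +wl: 2
  step 6. node 1  ⊔preds=⊤  new=⊤  old=0  +wl: 
  step 7. node 2  ⊔preds=⊤  new=⊤  old=0  +wl: 0,1
  step 8. node 0  ⊔preds=⊤  new=⊤  stable
  step 9. node 1  ⊔preds=⊤  new=⊤  stable

Least fixpoint reached:
  node 0: ⊤
  node 1: ⊤
  node 2: ⊤
  node 3: 6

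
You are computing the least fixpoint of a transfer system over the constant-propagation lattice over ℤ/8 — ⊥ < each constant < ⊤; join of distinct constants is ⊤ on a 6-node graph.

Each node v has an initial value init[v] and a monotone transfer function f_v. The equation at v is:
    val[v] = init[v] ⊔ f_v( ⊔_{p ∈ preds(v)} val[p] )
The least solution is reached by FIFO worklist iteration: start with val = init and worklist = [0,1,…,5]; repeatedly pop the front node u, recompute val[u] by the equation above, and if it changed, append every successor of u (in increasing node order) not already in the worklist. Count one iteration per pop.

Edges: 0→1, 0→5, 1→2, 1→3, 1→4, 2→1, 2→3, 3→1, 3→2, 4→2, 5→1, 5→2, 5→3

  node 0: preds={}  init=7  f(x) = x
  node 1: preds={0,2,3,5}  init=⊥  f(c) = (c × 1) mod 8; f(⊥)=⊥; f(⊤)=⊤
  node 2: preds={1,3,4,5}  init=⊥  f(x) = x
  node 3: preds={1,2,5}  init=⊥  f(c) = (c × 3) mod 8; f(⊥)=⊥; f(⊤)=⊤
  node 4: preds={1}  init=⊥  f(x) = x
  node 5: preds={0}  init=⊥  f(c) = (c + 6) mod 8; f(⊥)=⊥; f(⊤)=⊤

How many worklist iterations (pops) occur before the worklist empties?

12

Iteration log — 12 steps:
  step 1. node 0  ⊔preds=⊥  new=7  stable
  step 2. node 1  ⊔preds=7  new=7  old=⊥  +wl: 
  step 3. node 2  ⊔preds=7  new=7  old=⊥  +wl: 1
  step 4. node 3  ⊔preds=7  new=5  old=⊥  +wl: 2
  step 5. node 4  ⊔preds=7  new=7  old=⊥  +wl: 
  step 6. node 5  ⊔preds=7  new=5  old=⊥  +wl: 3
  step 7. node 1  ⊔preds=⊤  new=⊤  old=7  +wl: 4
  step 8. node 2  ⊔preds=⊤  new=⊤  old=7  +wl: 1
  step 9. node 3  ⊔preds=⊤  new=⊤  old=5  +wl: 2
  step 10. node 4  ⊔preds=⊤  new=⊤  old=7  +wl: 
  step 11. node 1  ⊔preds=⊤  new=⊤  stable
  step 12. node 2  ⊔preds=⊤  new=⊤  stable

Least fixpoint reached:
  node 0: 7
  node 1: ⊤
  node 2: ⊤
  node 3: ⊤
  node 4: ⊤
  node 5: 5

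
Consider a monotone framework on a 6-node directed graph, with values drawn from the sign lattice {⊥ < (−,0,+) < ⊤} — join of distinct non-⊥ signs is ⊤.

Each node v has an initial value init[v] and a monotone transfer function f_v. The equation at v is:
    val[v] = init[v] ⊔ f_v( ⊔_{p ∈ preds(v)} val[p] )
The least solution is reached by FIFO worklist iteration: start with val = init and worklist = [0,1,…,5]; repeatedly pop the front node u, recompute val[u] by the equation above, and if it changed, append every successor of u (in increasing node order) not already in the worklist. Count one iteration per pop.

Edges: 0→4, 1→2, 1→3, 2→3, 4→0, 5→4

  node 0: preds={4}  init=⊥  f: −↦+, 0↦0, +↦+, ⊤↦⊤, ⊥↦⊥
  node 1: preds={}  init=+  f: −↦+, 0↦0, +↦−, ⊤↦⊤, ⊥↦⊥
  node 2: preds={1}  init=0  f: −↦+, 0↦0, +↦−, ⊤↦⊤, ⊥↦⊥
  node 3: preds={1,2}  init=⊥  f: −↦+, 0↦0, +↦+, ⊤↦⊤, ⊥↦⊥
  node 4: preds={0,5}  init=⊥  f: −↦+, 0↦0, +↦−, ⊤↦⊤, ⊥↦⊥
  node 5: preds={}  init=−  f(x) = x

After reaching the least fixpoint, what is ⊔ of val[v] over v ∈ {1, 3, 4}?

Trace (10 dequeues):
  [1] u=0 | in ⊥ | out ⊥ | ==
  [2] u=1 | in ⊥ | out + | ==
  [3] u=2 | in + | out ⊤ | prev 0 | push {}
  [4] u=3 | in ⊤ | out ⊤ | prev ⊥ | push {}
  [5] u=4 | in − | out + | prev ⊥ | push {0}
  [6] u=5 | in ⊥ | out − | ==
  [7] u=0 | in + | out + | prev ⊥ | push {4}
  [8] u=4 | in ⊤ | out ⊤ | prev + | push {0}
  [9] u=0 | in ⊤ | out ⊤ | prev + | push {4}
  [10] u=4 | in ⊤ | out ⊤ | ==

Converged values:
  [0] ⊤
  [1] +
  [2] ⊤
  [3] ⊤
  [4] ⊤
  [5] −

⊤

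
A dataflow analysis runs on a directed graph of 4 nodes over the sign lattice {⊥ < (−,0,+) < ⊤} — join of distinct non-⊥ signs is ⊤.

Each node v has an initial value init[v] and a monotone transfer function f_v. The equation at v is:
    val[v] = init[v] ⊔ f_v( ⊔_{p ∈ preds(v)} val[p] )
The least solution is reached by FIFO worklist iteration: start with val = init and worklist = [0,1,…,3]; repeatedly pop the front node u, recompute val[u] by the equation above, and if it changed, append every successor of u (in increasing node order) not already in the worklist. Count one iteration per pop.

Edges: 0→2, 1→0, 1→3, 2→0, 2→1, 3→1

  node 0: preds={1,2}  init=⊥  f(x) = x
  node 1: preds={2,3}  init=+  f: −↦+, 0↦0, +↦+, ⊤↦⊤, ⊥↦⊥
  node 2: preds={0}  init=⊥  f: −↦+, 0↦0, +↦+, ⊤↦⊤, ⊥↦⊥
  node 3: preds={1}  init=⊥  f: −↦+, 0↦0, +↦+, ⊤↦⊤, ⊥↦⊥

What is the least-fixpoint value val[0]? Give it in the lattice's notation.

+

Worklist (6 pops):
  #1 pop 0: in=+ → + (was ⊥); enqueue []
  #2 pop 1: in=⊥ → + (no change)
  #3 pop 2: in=+ → + (was ⊥); enqueue [0,1]
  #4 pop 3: in=+ → + (was ⊥); enqueue []
  #5 pop 0: in=+ → + (no change)
  #6 pop 1: in=+ → + (no change)

Fixpoint:
  val[0] = +
  val[1] = +
  val[2] = +
  val[3] = +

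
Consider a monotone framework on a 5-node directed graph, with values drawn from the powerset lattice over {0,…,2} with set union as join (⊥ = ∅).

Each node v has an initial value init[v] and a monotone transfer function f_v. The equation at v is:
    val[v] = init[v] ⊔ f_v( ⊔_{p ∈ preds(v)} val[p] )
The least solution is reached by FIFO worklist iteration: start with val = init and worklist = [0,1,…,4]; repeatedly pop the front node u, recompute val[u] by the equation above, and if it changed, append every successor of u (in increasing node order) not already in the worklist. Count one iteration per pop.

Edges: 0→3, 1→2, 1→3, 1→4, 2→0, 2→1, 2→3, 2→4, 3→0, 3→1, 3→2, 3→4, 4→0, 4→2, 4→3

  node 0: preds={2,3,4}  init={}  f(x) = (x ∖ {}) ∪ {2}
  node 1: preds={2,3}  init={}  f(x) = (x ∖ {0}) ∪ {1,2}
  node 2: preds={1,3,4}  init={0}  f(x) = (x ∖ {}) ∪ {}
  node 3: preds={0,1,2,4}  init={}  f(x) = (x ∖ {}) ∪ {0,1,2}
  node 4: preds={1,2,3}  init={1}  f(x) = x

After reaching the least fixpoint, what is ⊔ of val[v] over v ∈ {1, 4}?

{0,1,2}

Iteration log — 9 steps:
  step 1. node 0  ⊔preds={0,1}  new={0,1,2}  old={}  +wl: 
  step 2. node 1  ⊔preds={0}  new={1,2}  old={}  +wl: 
  step 3. node 2  ⊔preds={1,2}  new={0,1,2}  old={0}  +wl: 0,1
  step 4. node 3  ⊔preds={0,1,2}  new={0,1,2}  old={}  +wl: 2
  step 5. node 4  ⊔preds={0,1,2}  new={0,1,2}  old={1}  +wl: 3
  step 6. node 0  ⊔preds={0,1,2}  new={0,1,2}  stable
  step 7. node 1  ⊔preds={0,1,2}  new={1,2}  stable
  step 8. node 2  ⊔preds={0,1,2}  new={0,1,2}  stable
  step 9. node 3  ⊔preds={0,1,2}  new={0,1,2}  stable

Least fixpoint reached:
  node 0: {0,1,2}
  node 1: {1,2}
  node 2: {0,1,2}
  node 3: {0,1,2}
  node 4: {0,1,2}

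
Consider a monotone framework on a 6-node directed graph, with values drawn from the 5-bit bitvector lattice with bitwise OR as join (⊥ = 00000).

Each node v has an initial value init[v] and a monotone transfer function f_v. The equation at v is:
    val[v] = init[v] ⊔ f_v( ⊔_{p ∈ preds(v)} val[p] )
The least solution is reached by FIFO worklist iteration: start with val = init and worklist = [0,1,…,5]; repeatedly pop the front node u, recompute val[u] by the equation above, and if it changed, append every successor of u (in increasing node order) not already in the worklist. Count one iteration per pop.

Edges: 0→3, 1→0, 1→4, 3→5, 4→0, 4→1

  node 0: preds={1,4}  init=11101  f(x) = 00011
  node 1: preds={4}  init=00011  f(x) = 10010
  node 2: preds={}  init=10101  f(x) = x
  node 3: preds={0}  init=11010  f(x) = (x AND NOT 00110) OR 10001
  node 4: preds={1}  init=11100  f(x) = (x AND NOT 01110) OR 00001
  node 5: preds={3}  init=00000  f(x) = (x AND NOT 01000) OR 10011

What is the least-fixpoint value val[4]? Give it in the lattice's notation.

Worklist (8 pops):
  #1 pop 0: in=11111 → 11111 (was 11101); enqueue []
  #2 pop 1: in=11100 → 10011 (was 00011); enqueue [0]
  #3 pop 2: in=00000 → 10101 (no change)
  #4 pop 3: in=11111 → 11011 (was 11010); enqueue []
  #5 pop 4: in=10011 → 11101 (was 11100); enqueue [1]
  #6 pop 5: in=11011 → 10011 (was 00000); enqueue []
  #7 pop 0: in=11111 → 11111 (no change)
  #8 pop 1: in=11101 → 10011 (no change)

Fixpoint:
  val[0] = 11111
  val[1] = 10011
  val[2] = 10101
  val[3] = 11011
  val[4] = 11101
  val[5] = 10011

11101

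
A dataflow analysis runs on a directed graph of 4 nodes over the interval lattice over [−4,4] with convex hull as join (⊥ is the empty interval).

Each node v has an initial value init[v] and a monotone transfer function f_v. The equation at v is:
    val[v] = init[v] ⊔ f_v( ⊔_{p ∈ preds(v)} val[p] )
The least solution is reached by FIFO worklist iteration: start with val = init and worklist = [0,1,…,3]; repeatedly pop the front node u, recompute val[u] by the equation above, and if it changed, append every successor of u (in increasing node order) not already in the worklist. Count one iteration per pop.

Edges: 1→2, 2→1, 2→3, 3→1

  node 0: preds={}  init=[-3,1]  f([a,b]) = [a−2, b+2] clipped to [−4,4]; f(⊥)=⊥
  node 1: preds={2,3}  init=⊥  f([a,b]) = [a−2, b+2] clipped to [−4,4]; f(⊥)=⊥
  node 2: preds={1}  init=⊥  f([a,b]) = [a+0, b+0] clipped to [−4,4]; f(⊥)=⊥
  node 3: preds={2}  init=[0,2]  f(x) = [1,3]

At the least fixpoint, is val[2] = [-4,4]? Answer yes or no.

yes

Iteration log — 8 steps:
  step 1. node 0  ⊔preds=⊥  new=[-3,1]  stable
  step 2. node 1  ⊔preds=[0,2]  new=[-2,4]  old=⊥  +wl: 
  step 3. node 2  ⊔preds=[-2,4]  new=[-2,4]  old=⊥  +wl: 1
  step 4. node 3  ⊔preds=[-2,4]  new=[0,3]  old=[0,2]  +wl: 
  step 5. node 1  ⊔preds=[-2,4]  new=[-4,4]  old=[-2,4]  +wl: 2
  step 6. node 2  ⊔preds=[-4,4]  new=[-4,4]  old=[-2,4]  +wl: 1,3
  step 7. node 1  ⊔preds=[-4,4]  new=[-4,4]  stable
  step 8. node 3  ⊔preds=[-4,4]  new=[0,3]  stable

Least fixpoint reached:
  node 0: [-3,1]
  node 1: [-4,4]
  node 2: [-4,4]
  node 3: [0,3]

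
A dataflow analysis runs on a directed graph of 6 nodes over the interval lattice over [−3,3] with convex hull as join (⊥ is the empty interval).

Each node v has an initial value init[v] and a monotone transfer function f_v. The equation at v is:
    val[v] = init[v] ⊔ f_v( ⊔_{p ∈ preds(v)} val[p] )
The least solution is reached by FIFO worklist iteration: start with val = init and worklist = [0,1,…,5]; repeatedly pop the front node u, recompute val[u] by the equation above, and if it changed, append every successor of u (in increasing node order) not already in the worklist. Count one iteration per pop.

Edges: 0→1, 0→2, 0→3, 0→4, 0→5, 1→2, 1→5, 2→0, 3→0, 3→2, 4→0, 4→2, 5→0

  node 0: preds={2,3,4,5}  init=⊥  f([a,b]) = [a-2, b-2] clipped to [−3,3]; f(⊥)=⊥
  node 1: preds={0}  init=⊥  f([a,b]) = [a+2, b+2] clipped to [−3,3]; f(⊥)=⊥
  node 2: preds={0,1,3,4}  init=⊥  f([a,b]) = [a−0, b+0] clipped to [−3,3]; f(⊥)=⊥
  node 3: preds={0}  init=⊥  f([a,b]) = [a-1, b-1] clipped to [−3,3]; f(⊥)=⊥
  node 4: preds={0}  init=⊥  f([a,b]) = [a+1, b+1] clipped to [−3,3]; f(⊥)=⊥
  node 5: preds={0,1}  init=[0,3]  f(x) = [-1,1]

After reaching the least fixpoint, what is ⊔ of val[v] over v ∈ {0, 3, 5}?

Worklist (14 pops):
  #1 pop 0: in=[0,3] → [-2,1] (was ⊥); enqueue []
  #2 pop 1: in=[-2,1] → [0,3] (was ⊥); enqueue []
  #3 pop 2: in=[-2,3] → [-2,3] (was ⊥); enqueue [0]
  #4 pop 3: in=[-2,1] → [-3,0] (was ⊥); enqueue [2]
  #5 pop 4: in=[-2,1] → [-1,2] (was ⊥); enqueue []
  #6 pop 5: in=[-2,3] → [-1,3] (was [0,3]); enqueue []
  #7 pop 0: in=[-3,3] → [-3,1] (was [-2,1]); enqueue [1,3,4,5]
  #8 pop 2: in=[-3,3] → [-3,3] (was [-2,3]); enqueue [0]
  #9 pop 1: in=[-3,1] → [-1,3] (was [0,3]); enqueue [2]
  #10 pop 3: in=[-3,1] → [-3,0] (no change)
  #11 pop 4: in=[-3,1] → [-2,2] (was [-1,2]); enqueue []
  #12 pop 5: in=[-3,3] → [-1,3] (no change)
  #13 pop 0: in=[-3,3] → [-3,1] (no change)
  #14 pop 2: in=[-3,3] → [-3,3] (no change)

Fixpoint:
  val[0] = [-3,1]
  val[1] = [-1,3]
  val[2] = [-3,3]
  val[3] = [-3,0]
  val[4] = [-2,2]
  val[5] = [-1,3]

[-3,3]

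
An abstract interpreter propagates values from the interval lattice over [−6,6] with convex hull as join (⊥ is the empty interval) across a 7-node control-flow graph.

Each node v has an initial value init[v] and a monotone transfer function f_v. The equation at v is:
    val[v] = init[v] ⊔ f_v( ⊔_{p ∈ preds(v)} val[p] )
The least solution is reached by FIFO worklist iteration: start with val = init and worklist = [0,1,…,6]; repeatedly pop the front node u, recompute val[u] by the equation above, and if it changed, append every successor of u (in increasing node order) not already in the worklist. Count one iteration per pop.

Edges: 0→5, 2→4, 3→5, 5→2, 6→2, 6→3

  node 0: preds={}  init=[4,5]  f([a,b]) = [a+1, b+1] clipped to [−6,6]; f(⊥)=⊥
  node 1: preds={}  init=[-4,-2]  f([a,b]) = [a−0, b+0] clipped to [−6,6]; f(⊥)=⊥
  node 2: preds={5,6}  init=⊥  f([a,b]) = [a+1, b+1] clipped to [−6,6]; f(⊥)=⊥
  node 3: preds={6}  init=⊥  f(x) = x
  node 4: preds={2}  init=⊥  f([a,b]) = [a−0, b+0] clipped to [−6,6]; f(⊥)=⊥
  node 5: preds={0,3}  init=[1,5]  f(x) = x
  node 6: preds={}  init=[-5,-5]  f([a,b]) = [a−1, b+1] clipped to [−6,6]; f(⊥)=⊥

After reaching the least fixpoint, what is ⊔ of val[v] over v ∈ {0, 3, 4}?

[-5,6]

Iteration log — 8 steps:
  step 1. node 0  ⊔preds=⊥  new=[4,5]  stable
  step 2. node 1  ⊔preds=⊥  new=[-4,-2]  stable
  step 3. node 2  ⊔preds=[-5,5]  new=[-4,6]  old=⊥  +wl: 
  step 4. node 3  ⊔preds=[-5,-5]  new=[-5,-5]  old=⊥  +wl: 
  step 5. node 4  ⊔preds=[-4,6]  new=[-4,6]  old=⊥  +wl: 
  step 6. node 5  ⊔preds=[-5,5]  new=[-5,5]  old=[1,5]  +wl: 2
  step 7. node 6  ⊔preds=⊥  new=[-5,-5]  stable
  step 8. node 2  ⊔preds=[-5,5]  new=[-4,6]  stable

Least fixpoint reached:
  node 0: [4,5]
  node 1: [-4,-2]
  node 2: [-4,6]
  node 3: [-5,-5]
  node 4: [-4,6]
  node 5: [-5,5]
  node 6: [-5,-5]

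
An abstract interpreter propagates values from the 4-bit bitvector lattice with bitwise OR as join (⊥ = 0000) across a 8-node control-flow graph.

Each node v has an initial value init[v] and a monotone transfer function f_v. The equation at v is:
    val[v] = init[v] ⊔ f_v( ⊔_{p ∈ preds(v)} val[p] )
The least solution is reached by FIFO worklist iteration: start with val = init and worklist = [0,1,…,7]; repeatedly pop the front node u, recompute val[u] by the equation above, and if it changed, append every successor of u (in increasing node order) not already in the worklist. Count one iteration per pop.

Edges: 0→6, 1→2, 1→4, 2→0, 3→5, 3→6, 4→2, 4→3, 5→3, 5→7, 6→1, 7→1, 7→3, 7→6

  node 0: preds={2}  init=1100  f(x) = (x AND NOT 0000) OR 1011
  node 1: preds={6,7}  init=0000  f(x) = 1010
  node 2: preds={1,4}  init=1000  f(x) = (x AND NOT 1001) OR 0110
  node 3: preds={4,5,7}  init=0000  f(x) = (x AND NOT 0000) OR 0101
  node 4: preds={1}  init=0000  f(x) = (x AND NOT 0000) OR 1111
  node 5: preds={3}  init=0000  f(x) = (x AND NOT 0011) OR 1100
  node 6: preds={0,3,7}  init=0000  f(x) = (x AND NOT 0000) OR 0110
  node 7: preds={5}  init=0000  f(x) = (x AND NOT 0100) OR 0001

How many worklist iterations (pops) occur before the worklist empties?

14

Iteration log — 14 steps:
  step 1. node 0  ⊔preds=1000  new=1111  old=1100  +wl: 
  step 2. node 1  ⊔preds=0000  new=1010  old=0000  +wl: 
  step 3. node 2  ⊔preds=1010  new=1110  old=1000  +wl: 0
  step 4. node 3  ⊔preds=0000  new=0101  old=0000  +wl: 
  step 5. node 4  ⊔preds=1010  new=1111  old=0000  +wl: 2,3
  step 6. node 5  ⊔preds=0101  new=1100  old=0000  +wl: 
  step 7. node 6  ⊔preds=1111  new=1111  old=0000  +wl: 1
  step 8. node 7  ⊔preds=1100  new=1001  old=0000  +wl: 6
  step 9. node 0  ⊔preds=1110  new=1111  stable
  step 10. node 2  ⊔preds=1111  new=1110  stable
  step 11. node 3  ⊔preds=1111  new=1111  old=0101  +wl: 5
  step 12. node 1  ⊔preds=1111  new=1010  stable
  step 13. node 6  ⊔preds=1111  new=1111  stable
  step 14. node 5  ⊔preds=1111  new=1100  stable

Least fixpoint reached:
  node 0: 1111
  node 1: 1010
  node 2: 1110
  node 3: 1111
  node 4: 1111
  node 5: 1100
  node 6: 1111
  node 7: 1001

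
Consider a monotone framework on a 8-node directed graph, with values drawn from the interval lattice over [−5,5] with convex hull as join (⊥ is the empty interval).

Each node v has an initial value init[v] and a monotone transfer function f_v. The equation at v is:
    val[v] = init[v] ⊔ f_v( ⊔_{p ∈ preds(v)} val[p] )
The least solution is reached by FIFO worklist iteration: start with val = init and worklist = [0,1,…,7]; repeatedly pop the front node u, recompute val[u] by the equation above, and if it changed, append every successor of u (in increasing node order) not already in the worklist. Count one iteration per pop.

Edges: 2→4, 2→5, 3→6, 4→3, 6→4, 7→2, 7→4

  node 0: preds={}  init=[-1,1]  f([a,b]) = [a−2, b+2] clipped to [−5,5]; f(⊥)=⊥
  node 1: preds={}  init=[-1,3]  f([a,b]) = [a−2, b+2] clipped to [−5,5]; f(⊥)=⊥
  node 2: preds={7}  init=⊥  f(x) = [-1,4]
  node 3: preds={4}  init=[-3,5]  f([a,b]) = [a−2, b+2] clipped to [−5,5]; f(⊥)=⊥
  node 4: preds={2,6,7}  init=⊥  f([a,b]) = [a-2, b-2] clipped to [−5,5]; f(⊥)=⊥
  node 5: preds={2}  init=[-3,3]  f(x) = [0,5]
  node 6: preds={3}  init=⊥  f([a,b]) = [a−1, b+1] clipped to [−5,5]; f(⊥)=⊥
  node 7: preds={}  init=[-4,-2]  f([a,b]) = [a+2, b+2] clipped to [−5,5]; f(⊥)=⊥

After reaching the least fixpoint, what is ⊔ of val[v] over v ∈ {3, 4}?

Trace (13 dequeues):
  [1] u=0 | in ⊥ | out [-1,1] | ==
  [2] u=1 | in ⊥ | out [-1,3] | ==
  [3] u=2 | in [-4,-2] | out [-1,4] | prev ⊥ | push {}
  [4] u=3 | in ⊥ | out [-3,5] | ==
  [5] u=4 | in [-4,4] | out [-5,2] | prev ⊥ | push {3}
  [6] u=5 | in [-1,4] | out [-3,5] | prev [-3,3] | push {}
  [7] u=6 | in [-3,5] | out [-4,5] | prev ⊥ | push {4}
  [8] u=7 | in ⊥ | out [-4,-2] | ==
  [9] u=3 | in [-5,2] | out [-5,5] | prev [-3,5] | push {6}
  [10] u=4 | in [-4,5] | out [-5,3] | prev [-5,2] | push {3}
  [11] u=6 | in [-5,5] | out [-5,5] | prev [-4,5] | push {4}
  [12] u=3 | in [-5,3] | out [-5,5] | ==
  [13] u=4 | in [-5,5] | out [-5,3] | ==

Converged values:
  [0] [-1,1]
  [1] [-1,3]
  [2] [-1,4]
  [3] [-5,5]
  [4] [-5,3]
  [5] [-3,5]
  [6] [-5,5]
  [7] [-4,-2]

[-5,5]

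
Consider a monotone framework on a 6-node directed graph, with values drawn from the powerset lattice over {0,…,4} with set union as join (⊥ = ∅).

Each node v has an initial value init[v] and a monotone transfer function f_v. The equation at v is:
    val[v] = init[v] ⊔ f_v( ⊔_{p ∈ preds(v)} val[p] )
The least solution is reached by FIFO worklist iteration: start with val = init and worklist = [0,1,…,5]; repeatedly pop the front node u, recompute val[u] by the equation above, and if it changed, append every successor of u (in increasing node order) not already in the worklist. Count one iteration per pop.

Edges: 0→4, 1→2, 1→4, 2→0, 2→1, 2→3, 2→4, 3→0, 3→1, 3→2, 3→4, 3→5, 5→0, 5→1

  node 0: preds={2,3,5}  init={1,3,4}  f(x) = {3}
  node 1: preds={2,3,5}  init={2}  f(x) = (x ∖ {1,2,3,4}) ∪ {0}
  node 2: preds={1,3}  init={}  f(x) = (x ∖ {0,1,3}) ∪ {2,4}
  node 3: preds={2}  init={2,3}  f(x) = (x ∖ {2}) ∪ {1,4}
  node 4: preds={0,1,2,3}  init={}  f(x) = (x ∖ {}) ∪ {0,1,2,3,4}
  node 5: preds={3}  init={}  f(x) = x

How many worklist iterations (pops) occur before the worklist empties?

9

Worklist (9 pops):
  #1 pop 0: in={2,3} → {1,3,4} (no change)
  #2 pop 1: in={2,3} → {0,2} (was {2}); enqueue []
  #3 pop 2: in={0,2,3} → {2,4} (was {}); enqueue [0,1]
  #4 pop 3: in={2,4} → {1,2,3,4} (was {2,3}); enqueue [2]
  #5 pop 4: in={0,1,2,3,4} → {0,1,2,3,4} (was {}); enqueue []
  #6 pop 5: in={1,2,3,4} → {1,2,3,4} (was {}); enqueue []
  #7 pop 0: in={1,2,3,4} → {1,3,4} (no change)
  #8 pop 1: in={1,2,3,4} → {0,2} (no change)
  #9 pop 2: in={0,1,2,3,4} → {2,4} (no change)

Fixpoint:
  val[0] = {1,3,4}
  val[1] = {0,2}
  val[2] = {2,4}
  val[3] = {1,2,3,4}
  val[4] = {0,1,2,3,4}
  val[5] = {1,2,3,4}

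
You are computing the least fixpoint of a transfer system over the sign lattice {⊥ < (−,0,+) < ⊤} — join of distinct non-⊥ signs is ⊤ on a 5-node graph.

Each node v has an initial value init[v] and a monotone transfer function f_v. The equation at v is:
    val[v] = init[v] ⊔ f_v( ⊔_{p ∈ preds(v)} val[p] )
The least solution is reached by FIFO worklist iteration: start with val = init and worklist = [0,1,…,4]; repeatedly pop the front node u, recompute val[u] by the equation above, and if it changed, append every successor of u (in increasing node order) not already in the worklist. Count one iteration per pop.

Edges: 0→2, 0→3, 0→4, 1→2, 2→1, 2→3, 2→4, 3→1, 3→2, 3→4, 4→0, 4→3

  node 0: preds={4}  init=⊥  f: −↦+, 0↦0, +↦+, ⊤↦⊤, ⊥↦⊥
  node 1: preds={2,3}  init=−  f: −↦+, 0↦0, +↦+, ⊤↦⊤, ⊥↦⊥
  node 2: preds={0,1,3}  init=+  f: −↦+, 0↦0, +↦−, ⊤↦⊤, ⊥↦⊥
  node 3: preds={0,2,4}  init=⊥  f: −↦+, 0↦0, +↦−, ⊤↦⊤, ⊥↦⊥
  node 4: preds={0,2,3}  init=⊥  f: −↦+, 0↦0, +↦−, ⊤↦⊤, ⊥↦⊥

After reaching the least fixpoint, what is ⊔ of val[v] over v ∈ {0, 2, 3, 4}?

Iteration log — 11 steps:
  step 1. node 0  ⊔preds=⊥  new=⊥  stable
  step 2. node 1  ⊔preds=+  new=⊤  old=−  +wl: 
  step 3. node 2  ⊔preds=⊤  new=⊤  old=+  +wl: 1
  step 4. node 3  ⊔preds=⊤  new=⊤  old=⊥  +wl: 2
  step 5. node 4  ⊔preds=⊤  new=⊤  old=⊥  +wl: 0,3
  step 6. node 1  ⊔preds=⊤  new=⊤  stable
  step 7. node 2  ⊔preds=⊤  new=⊤  stable
  step 8. node 0  ⊔preds=⊤  new=⊤  old=⊥  +wl: 2,4
  step 9. node 3  ⊔preds=⊤  new=⊤  stable
  step 10. node 2  ⊔preds=⊤  new=⊤  stable
  step 11. node 4  ⊔preds=⊤  new=⊤  stable

Least fixpoint reached:
  node 0: ⊤
  node 1: ⊤
  node 2: ⊤
  node 3: ⊤
  node 4: ⊤

⊤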